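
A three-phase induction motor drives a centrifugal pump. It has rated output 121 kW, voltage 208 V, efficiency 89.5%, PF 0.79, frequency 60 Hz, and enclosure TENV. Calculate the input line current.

475 A

P_out = 121 kW = 121000 W
P_in = P_out / η = 121000 / 0.895 = 135196 W
I_L = P_in / (√3·V_L·cosφ) = 135196 / (1.732 × 208 × 0.79) = 475 A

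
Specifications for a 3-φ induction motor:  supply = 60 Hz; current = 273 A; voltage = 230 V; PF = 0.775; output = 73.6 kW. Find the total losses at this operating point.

10.7 kW

P_in = √3·V·I·cosφ = 1.732×230×273×0.775 = 84283 W
P_out = 73600 W
Losses = P_in − P_out = 84283 − 73600 = 10683 W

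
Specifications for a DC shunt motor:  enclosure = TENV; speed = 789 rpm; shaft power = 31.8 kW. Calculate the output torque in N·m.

385 N·m

ω = 2π × 789/60 = 82.62 rad/s
τ = P/ω = 31800/82.62 = 385 N·m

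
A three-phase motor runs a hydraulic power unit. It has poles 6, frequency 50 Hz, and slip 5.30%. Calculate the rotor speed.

n_s = 120f/p = 120×50/6 = 1000 rpm
n = n_s(1 − s) = 1000 × (1 − 0.053) = 947 rpm

947 rpm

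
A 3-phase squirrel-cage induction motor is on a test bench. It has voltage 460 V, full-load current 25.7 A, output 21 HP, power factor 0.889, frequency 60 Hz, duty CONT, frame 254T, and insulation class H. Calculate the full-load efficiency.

P_out = 21 × 746 = 15666 W
P_in = √3·V_L·I_L·cosφ = 1.732 × 460 × 25.7 × 0.889 = 18203 W
η = P_out / P_in = 15666 / 18203 = 0.861 = 86.1%

86.1 %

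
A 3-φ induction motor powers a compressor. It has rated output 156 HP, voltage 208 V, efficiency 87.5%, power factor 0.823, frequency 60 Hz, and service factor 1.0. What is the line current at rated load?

449 A

P_out = 156 × 746 = 116376 W
P_in = P_out / η = 116376 / 0.875 = 133001 W
I_L = P_in / (√3·V_L·cosφ) = 133001 / (1.732 × 208 × 0.823) = 449 A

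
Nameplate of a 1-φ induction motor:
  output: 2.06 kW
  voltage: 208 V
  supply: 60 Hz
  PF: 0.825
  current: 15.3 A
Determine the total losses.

P_in = V·I·cosφ = 208×15.3×0.825 = 2625 W
P_out = 2060 W
Losses = P_in − P_out = 2625 − 2060 = 565 W

565 W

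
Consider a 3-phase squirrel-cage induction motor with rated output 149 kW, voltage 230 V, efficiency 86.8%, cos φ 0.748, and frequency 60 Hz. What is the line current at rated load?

P_out = 149 kW = 149000 W
P_in = P_out / η = 149000 / 0.868 = 171659 W
I_L = P_in / (√3·V_L·cosφ) = 171659 / (1.732 × 230 × 0.748) = 576 A

576 A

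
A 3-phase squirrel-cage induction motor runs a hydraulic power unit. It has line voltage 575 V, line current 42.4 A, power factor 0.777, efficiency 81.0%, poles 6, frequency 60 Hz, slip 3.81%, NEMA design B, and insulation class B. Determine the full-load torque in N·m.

220 N·m

P_in = √3·V·I·cosφ = 1.732 × 575 × 42.4 × 0.777 = 32810 W
P_out = η·P_in = 0.81 × 32810 = 26576 W
n_s = 120×60/6 = 1200 rpm; n = 1200×(1−0.0381) = 1154 rpm
ω = 2π×1154/60 = 120.8 rad/s
τ = P_out/ω = 26576/120.8 = 220 N·m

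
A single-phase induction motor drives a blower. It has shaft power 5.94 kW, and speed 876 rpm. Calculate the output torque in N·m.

64.8 N·m

ω = 2π × 876/60 = 91.73 rad/s
τ = P/ω = 5940/91.73 = 64.8 N·m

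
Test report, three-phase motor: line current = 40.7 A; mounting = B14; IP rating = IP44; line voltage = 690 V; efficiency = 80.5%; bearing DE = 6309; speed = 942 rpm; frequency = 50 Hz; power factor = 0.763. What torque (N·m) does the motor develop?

303 N·m

P_in = √3·V·I·cosφ = 1.732 × 690 × 40.7 × 0.763 = 37112 W
P_out = η·P_in = 0.805 × 37112 = 29875 W
n = 942 rpm
ω = 2π×942/60 = 98.65 rad/s
τ = P_out/ω = 29875/98.65 = 303 N·m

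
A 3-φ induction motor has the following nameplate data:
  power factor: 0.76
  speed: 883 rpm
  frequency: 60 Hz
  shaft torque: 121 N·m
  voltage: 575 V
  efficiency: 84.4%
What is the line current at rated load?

17.5 A

ω = 2π×883/60 = 92.47 rad/s; P_out = τω = 121 × 92.47 = 11189 W
P_in = P_out / η = 11189 / 0.844 = 13257 W
I_L = P_in / (√3·V_L·cosφ) = 13257 / (1.732 × 575 × 0.76) = 17.5 A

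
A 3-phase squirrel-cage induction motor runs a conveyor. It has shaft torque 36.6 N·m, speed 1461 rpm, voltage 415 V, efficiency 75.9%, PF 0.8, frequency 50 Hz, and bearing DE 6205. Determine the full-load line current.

12.8 A

ω = 2π×1461/60 = 153 rad/s; P_out = τω = 36.6 × 153 = 5600 W
P_in = P_out / η = 5600 / 0.759 = 7378 W
I_L = P_in / (√3·V_L·cosφ) = 7378 / (1.732 × 415 × 0.8) = 12.8 A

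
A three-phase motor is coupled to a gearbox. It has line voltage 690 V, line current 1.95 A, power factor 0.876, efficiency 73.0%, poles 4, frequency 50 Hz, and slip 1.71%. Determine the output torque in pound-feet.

P_in = √3·V·I·cosφ = 1.732 × 690 × 1.95 × 0.876 = 2041 W
P_out = η·P_in = 0.73 × 2041 = 1490 W
n_s = 120×50/4 = 1500 rpm; n = 1500×(1−0.0171) = 1474 rpm
ω = 2π×1474/60 = 154.4 rad/s
τ = P_out/ω = 1490/154.4 = 9.65 N·m
In lb·ft: 9.65/1.356 = 7.12 lb·ft

7.12 lb·ft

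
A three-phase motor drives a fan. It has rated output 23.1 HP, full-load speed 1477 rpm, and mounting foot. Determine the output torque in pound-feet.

P_out = 23.1 × 746 = 17233 W
ω = 2π × 1477/60 = 154.7 rad/s
τ = P_out/ω = 17233/154.7 = 111.4 N·m
In lb·ft: 111.4/1.356 = 82.2 lb·ft

82.2 lb·ft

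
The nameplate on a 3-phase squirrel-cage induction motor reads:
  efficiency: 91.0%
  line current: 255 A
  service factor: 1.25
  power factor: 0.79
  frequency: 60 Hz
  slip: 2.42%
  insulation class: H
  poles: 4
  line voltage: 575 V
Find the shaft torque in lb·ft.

P_in = √3·V·I·cosφ = 1.732 × 575 × 255 × 0.79 = 200624 W
P_out = η·P_in = 0.91 × 200624 = 182568 W
n_s = 120×60/4 = 1800 rpm; n = 1800×(1−0.0242) = 1756 rpm
ω = 2π×1756/60 = 183.9 rad/s
τ = P_out/ω = 182568/183.9 = 992.8 N·m
In lb·ft: 992.8/1.356 = 732 lb·ft

732 lb·ft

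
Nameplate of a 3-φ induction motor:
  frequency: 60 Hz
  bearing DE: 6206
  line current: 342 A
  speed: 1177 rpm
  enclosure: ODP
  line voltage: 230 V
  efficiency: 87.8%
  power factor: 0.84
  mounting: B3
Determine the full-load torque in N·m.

P_in = √3·V·I·cosφ = 1.732 × 230 × 342 × 0.84 = 114441 W
P_out = η·P_in = 0.878 × 114441 = 100479 W
n = 1177 rpm
ω = 2π×1177/60 = 123.3 rad/s
τ = P_out/ω = 100479/123.3 = 815 N·m

815 N·m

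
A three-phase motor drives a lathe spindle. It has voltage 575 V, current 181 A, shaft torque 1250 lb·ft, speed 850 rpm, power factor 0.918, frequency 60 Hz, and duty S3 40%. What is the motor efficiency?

91.2 %

τ = 1250 lb·ft × 1.356 = 1695 N·m
ω = 2π × 850/60 = 89.01 rad/s; P_out = τω = 1695 × 89.01 = 150872 W
P_in = √3·V_L·I_L·cosφ = 1.732 × 575 × 181 × 0.918 = 165477 W
η = P_out / P_in = 150872 / 165477 = 0.912 = 91.2%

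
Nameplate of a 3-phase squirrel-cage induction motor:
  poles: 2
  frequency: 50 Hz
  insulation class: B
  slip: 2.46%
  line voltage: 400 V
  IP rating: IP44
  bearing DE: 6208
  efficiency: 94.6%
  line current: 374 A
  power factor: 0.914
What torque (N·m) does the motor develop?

P_in = √3·V·I·cosφ = 1.732 × 400 × 374 × 0.914 = 236824 W
P_out = η·P_in = 0.946 × 236824 = 224036 W
n_s = 120×50/2 = 3000 rpm; n = 3000×(1−0.0246) = 2926 rpm
ω = 2π×2926/60 = 306.4 rad/s
τ = P_out/ω = 224036/306.4 = 731 N·m

731 N·m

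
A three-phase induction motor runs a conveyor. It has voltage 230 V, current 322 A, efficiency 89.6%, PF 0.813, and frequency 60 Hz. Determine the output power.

P_in = √3·V·I·cosφ = 1.732 × 230 × 322 × 0.813 = 104285 W
P_out = η·P_in = 0.896 × 104285 = 93439 W

93.4 kW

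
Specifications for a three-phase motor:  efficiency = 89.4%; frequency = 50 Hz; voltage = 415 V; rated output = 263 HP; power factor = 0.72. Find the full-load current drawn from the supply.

424 A

P_out = 263 × 746 = 196198 W
P_in = P_out / η = 196198 / 0.894 = 219461 W
I_L = P_in / (√3·V_L·cosφ) = 219461 / (1.732 × 415 × 0.72) = 424 A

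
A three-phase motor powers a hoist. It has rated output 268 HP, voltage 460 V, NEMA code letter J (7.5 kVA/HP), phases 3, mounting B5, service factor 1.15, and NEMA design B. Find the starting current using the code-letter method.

2520 A

S_LR = 7.5 × 268 = 2010 kVA
I_LR = S_LR/(√3·V_L) = 2010000/(1.732×460) = 2520 A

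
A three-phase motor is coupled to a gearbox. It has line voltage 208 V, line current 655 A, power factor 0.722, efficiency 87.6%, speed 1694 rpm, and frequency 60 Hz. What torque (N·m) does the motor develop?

841 N·m

P_in = √3·V·I·cosφ = 1.732 × 208 × 655 × 0.722 = 170369 W
P_out = η·P_in = 0.876 × 170369 = 149243 W
n = 1694 rpm
ω = 2π×1694/60 = 177.4 rad/s
τ = P_out/ω = 149243/177.4 = 841 N·m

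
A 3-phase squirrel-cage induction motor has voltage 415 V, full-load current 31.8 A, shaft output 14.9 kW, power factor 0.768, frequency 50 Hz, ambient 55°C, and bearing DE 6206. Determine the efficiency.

84.9 %

P_out = 14.9 kW = 14900 W
P_in = √3·V_L·I_L·cosφ = 1.732 × 415 × 31.8 × 0.768 = 17554 W
η = P_out / P_in = 14900 / 17554 = 0.849 = 84.9%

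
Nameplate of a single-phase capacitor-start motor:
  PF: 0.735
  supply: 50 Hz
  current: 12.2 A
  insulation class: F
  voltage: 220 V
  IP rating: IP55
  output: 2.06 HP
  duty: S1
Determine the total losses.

P_in = V·I·cosφ = 220×12.2×0.735 = 1973 W
P_out = 2.06×746 = 1537 W
Losses = P_in − P_out = 1973 − 1537 = 436 W

436 W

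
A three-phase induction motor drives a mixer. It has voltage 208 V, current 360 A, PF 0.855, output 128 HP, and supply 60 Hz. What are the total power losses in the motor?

15.4 kW

P_in = √3·V·I·cosφ = 1.732×208×360×0.855 = 110887 W
P_out = 128×746 = 95488 W
Losses = P_in − P_out = 110887 − 95488 = 15399 W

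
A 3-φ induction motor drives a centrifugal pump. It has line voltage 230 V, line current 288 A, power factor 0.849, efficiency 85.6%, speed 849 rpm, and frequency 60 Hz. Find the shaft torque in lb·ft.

692 lb·ft

P_in = √3·V·I·cosφ = 1.732 × 230 × 288 × 0.849 = 97404 W
P_out = η·P_in = 0.856 × 97404 = 83378 W
n = 849 rpm
ω = 2π×849/60 = 88.91 rad/s
τ = P_out/ω = 83378/88.91 = 937.8 N·m
In lb·ft: 937.8/1.356 = 692 lb·ft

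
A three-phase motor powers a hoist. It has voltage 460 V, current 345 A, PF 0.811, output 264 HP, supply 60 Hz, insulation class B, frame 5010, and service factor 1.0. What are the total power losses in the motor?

26 kW

P_in = √3·V·I·cosφ = 1.732×460×345×0.811 = 222918 W
P_out = 264×746 = 196944 W
Losses = P_in − P_out = 222918 − 196944 = 25974 W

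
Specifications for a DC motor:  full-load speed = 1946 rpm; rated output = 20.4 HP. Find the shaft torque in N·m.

P_out = 20.4 × 746 = 15218 W
ω = 2π × 1946/60 = 203.8 rad/s
τ = P_out/ω = 15218/203.8 = 74.7 N·m

74.7 N·m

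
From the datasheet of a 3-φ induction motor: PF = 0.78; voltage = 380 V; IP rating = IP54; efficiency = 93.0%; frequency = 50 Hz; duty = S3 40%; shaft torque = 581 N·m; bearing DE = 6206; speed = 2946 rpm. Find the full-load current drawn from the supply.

375 A

ω = 2π×2946/60 = 308.5 rad/s; P_out = τω = 581 × 308.5 = 179239 W
P_in = P_out / η = 179239 / 0.930 = 192730 W
I_L = P_in / (√3·V_L·cosφ) = 192730 / (1.732 × 380 × 0.78) = 375 A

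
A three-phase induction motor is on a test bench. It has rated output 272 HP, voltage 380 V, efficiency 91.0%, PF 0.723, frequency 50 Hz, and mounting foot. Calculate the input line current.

P_out = 272 × 746 = 202912 W
P_in = P_out / η = 202912 / 0.910 = 222980 W
I_L = P_in / (√3·V_L·cosφ) = 222980 / (1.732 × 380 × 0.723) = 469 A

469 A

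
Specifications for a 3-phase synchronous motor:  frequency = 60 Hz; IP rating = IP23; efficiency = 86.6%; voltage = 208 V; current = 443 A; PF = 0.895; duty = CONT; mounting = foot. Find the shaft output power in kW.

P_in = √3·V·I·cosφ = 1.732 × 208 × 443 × 0.895 = 142836 W
P_out = η·P_in = 0.866 × 142836 = 123696 W

124 kW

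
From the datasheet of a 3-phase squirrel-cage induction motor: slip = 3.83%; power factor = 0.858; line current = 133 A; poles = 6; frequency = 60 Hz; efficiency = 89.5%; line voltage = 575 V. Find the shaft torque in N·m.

842 N·m

P_in = √3·V·I·cosφ = 1.732 × 575 × 133 × 0.858 = 113646 W
P_out = η·P_in = 0.895 × 113646 = 101713 W
n_s = 120×60/6 = 1200 rpm; n = 1200×(1−0.0383) = 1154 rpm
ω = 2π×1154/60 = 120.8 rad/s
τ = P_out/ω = 101713/120.8 = 842 N·m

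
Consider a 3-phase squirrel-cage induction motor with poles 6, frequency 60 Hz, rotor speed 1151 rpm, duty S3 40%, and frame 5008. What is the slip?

n_s = 120f/p = 120×60/6 = 1200 rpm
s = (n_s − n)/n_s = (1200 − 1151)/1200 = 0.0408

4.08 %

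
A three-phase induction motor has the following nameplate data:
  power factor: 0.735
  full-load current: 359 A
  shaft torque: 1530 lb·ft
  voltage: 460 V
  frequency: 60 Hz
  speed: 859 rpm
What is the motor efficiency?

88.8 %

τ = 1530 lb·ft × 1.356 = 2075 N·m
ω = 2π × 859/60 = 89.95 rad/s; P_out = τω = 2075 × 89.95 = 186646 W
P_in = √3·V_L·I_L·cosφ = 1.732 × 460 × 359 × 0.735 = 210227 W
η = P_out / P_in = 186646 / 210227 = 0.888 = 88.8%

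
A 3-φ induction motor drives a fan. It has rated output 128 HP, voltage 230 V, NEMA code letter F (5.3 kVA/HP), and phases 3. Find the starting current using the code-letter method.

1700 A

S_LR = 5.3 × 128 = 678.4 kVA
I_LR = S_LR/(√3·V_L) = 678400/(1.732×230) = 1700 A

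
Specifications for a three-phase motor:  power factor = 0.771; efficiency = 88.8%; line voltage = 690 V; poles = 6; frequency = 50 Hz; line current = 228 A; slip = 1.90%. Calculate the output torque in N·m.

P_in = √3·V·I·cosφ = 1.732 × 690 × 228 × 0.771 = 210081 W
P_out = η·P_in = 0.888 × 210081 = 186552 W
n_s = 120×50/6 = 1000 rpm; n = 1000×(1−0.019) = 981 rpm
ω = 2π×981/60 = 102.7 rad/s
τ = P_out/ω = 186552/102.7 = 1820 N·m

1820 N·m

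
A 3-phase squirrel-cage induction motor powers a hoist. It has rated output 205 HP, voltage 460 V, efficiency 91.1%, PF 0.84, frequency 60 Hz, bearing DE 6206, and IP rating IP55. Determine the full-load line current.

251 A

P_out = 205 × 746 = 152930 W
P_in = P_out / η = 152930 / 0.911 = 167870 W
I_L = P_in / (√3·V_L·cosφ) = 167870 / (1.732 × 460 × 0.84) = 251 A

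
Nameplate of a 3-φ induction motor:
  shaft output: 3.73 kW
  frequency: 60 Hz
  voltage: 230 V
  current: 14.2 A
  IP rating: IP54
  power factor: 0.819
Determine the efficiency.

P_out = 3.73 kW = 3730 W
P_in = √3·V_L·I_L·cosφ = 1.732 × 230 × 14.2 × 0.819 = 4633 W
η = P_out / P_in = 3730 / 4633 = 0.805 = 80.5%

80.5 %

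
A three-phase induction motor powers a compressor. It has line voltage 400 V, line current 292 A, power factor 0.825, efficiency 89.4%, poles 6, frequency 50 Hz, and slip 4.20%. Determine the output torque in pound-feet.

P_in = √3·V·I·cosφ = 1.732 × 400 × 292 × 0.825 = 166896 W
P_out = η·P_in = 0.894 × 166896 = 149205 W
n_s = 120×50/6 = 1000 rpm; n = 1000×(1−0.042) = 958 rpm
ω = 2π×958/60 = 100.3 rad/s
τ = P_out/ω = 149205/100.3 = 1488 N·m
In lb·ft: 1488/1.356 = 1100 lb·ft

1100 lb·ft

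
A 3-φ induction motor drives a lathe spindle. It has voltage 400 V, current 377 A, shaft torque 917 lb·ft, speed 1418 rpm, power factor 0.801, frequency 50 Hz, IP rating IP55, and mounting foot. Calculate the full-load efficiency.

88.2 %

τ = 917 lb·ft × 1.356 = 1243 N·m
ω = 2π × 1418/60 = 148.5 rad/s; P_out = τω = 1243 × 148.5 = 184586 W
P_in = √3·V_L·I_L·cosφ = 1.732 × 400 × 377 × 0.801 = 209210 W
η = P_out / P_in = 184586 / 209210 = 0.882 = 88.2%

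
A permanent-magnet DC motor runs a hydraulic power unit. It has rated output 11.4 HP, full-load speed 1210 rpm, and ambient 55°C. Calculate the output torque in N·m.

67.1 N·m

P_out = 11.4 × 746 = 8504 W
ω = 2π × 1210/60 = 126.7 rad/s
τ = P_out/ω = 8504/126.7 = 67.1 N·m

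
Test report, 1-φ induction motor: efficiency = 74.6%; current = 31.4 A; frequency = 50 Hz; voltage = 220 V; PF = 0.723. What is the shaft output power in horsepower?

P_in = V·I·cosφ = 220 × 31.4 × 0.723 = 4994 W
P_out = η·P_in = 0.746 × 4994 = 3726 W
= 3726/746 = 4.99 HP

4.99 HP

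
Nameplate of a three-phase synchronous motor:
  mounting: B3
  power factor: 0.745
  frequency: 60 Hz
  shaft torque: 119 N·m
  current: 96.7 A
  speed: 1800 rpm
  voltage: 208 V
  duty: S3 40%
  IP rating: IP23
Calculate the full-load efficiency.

86.4 %

ω = 2π × 1800/60 = 188.5 rad/s; P_out = τω = 119 × 188.5 = 22432 W
P_in = √3·V_L·I_L·cosφ = 1.732 × 208 × 96.7 × 0.745 = 25953 W
η = P_out / P_in = 22432 / 25953 = 0.864 = 86.4%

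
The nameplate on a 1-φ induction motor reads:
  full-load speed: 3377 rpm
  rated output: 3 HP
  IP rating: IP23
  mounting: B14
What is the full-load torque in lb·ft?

P_out = 3 × 746 = 2238 W
ω = 2π × 3377/60 = 353.6 rad/s
τ = P_out/ω = 2238/353.6 = 6.329 N·m
In lb·ft: 6.329/1.356 = 4.67 lb·ft

4.67 lb·ft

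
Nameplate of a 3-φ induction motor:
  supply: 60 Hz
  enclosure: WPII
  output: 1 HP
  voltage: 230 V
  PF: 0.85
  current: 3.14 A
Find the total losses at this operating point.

P_in = √3·V·I·cosφ = 1.732×230×3.14×0.85 = 1063 W
P_out = 1×746 = 746 W
Losses = P_in − P_out = 1063 − 746 = 317 W

317 W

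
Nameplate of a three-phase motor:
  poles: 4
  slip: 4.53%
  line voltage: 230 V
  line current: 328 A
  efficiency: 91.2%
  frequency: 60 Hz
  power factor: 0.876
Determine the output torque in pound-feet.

P_in = √3·V·I·cosφ = 1.732 × 230 × 328 × 0.876 = 114460 W
P_out = η·P_in = 0.912 × 114460 = 104388 W
n_s = 120×60/4 = 1800 rpm; n = 1800×(1−0.0453) = 1718 rpm
ω = 2π×1718/60 = 179.9 rad/s
τ = P_out/ω = 104388/179.9 = 580.3 N·m
In lb·ft: 580.3/1.356 = 428 lb·ft

428 lb·ft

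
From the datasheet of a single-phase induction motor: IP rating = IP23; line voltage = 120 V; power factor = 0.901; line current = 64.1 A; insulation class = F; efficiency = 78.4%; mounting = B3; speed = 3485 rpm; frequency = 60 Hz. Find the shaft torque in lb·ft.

11 lb·ft

P_in = V·I·cosφ = 120 × 64.1 × 0.901 = 6930 W
P_out = η·P_in = 0.784 × 6930 = 5433 W
n = 3485 rpm
ω = 2π×3485/60 = 364.9 rad/s
τ = P_out/ω = 5433/364.9 = 14.89 N·m
In lb·ft: 14.89/1.356 = 11 lb·ft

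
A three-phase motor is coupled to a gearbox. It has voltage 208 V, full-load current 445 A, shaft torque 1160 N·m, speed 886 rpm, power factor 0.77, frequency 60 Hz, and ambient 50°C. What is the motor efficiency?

ω = 2π × 886/60 = 92.78 rad/s; P_out = τω = 1160 × 92.78 = 107625 W
P_in = √3·V_L·I_L·cosφ = 1.732 × 208 × 445 × 0.77 = 123442 W
η = P_out / P_in = 107625 / 123442 = 0.872 = 87.2%

87.2 %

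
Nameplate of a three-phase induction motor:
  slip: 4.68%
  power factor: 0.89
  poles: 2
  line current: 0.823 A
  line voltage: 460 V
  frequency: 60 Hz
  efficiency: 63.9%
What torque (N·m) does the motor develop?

1.04 N·m

P_in = √3·V·I·cosφ = 1.732 × 460 × 0.823 × 0.89 = 584 W
P_out = η·P_in = 0.639 × 584 = 373 W
n_s = 120×60/2 = 3600 rpm; n = 3600×(1−0.0468) = 3432 rpm
ω = 2π×3432/60 = 359.4 rad/s
τ = P_out/ω = 373/359.4 = 1.04 N·m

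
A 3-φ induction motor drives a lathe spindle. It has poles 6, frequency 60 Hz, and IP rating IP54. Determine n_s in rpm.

1200 rpm

n_s = 120f/p = 120×60/6 = 1200 rpm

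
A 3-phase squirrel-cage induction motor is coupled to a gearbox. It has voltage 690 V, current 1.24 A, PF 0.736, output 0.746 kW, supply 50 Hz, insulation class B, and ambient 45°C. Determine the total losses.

345 W

P_in = √3·V·I·cosφ = 1.732×690×1.24×0.736 = 1091 W
P_out = 746 W
Losses = P_in − P_out = 1091 − 746 = 345 W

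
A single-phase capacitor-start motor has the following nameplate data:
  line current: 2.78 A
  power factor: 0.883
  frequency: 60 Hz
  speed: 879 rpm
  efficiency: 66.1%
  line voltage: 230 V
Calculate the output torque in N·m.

4.05 N·m

P_in = V·I·cosφ = 230 × 2.78 × 0.883 = 565 W
P_out = η·P_in = 0.661 × 565 = 373 W
n = 879 rpm
ω = 2π×879/60 = 92.05 rad/s
τ = P_out/ω = 373/92.05 = 4.05 N·m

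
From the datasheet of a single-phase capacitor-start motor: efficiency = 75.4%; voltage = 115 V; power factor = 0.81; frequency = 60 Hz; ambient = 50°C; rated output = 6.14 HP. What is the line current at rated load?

P_out = 6.14 × 746 = 4580 W
P_in = P_out / η = 4580 / 0.754 = 6074 W
I = P_in / (V·cosφ) = 6074 / (115 × 0.81) = 65.2 A

65.2 A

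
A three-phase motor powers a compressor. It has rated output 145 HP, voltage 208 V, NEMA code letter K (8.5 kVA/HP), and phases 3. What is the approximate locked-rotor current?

3420 A

S_LR = 8.5 × 145 = 1232.5 kVA
I_LR = S_LR/(√3·V_L) = 1232500/(1.732×208) = 3420 A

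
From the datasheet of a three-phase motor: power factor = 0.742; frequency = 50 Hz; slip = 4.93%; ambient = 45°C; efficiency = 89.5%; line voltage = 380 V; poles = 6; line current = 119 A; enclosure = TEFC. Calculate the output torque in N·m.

522 N·m

P_in = √3·V·I·cosφ = 1.732 × 380 × 119 × 0.742 = 58114 W
P_out = η·P_in = 0.895 × 58114 = 52012 W
n_s = 120×50/6 = 1000 rpm; n = 1000×(1−0.0493) = 951 rpm
ω = 2π×951/60 = 99.59 rad/s
τ = P_out/ω = 52012/99.59 = 522 N·m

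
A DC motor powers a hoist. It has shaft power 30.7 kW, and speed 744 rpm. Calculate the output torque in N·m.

ω = 2π × 744/60 = 77.91 rad/s
τ = P/ω = 30700/77.91 = 394 N·m

394 N·m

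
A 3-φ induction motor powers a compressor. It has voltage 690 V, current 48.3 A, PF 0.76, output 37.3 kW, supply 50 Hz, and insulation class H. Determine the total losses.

6570 W

P_in = √3·V·I·cosφ = 1.732×690×48.3×0.76 = 43869 W
P_out = 37300 W
Losses = P_in − P_out = 43869 − 37300 = 6569 W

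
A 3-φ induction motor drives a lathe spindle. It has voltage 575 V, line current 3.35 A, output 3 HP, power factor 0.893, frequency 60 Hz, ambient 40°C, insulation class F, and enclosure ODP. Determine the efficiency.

P_out = 3 × 746 = 2238 W
P_in = √3·V_L·I_L·cosφ = 1.732 × 575 × 3.35 × 0.893 = 2979 W
η = P_out / P_in = 2238 / 2979 = 0.751 = 75.1%

75.1 %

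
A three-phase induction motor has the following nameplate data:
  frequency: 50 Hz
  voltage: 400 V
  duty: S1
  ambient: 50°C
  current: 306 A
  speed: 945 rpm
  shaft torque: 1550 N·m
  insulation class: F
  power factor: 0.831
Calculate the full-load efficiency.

ω = 2π × 945/60 = 98.96 rad/s; P_out = τω = 1550 × 98.96 = 153388 W
P_in = √3·V_L·I_L·cosφ = 1.732 × 400 × 306 × 0.831 = 176169 W
η = P_out / P_in = 153388 / 176169 = 0.871 = 87.1%

87.1 %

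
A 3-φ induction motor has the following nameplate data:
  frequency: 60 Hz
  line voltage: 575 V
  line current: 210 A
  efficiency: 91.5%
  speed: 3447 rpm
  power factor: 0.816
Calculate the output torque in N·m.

433 N·m

P_in = √3·V·I·cosφ = 1.732 × 575 × 210 × 0.816 = 170657 W
P_out = η·P_in = 0.915 × 170657 = 156151 W
n = 3447 rpm
ω = 2π×3447/60 = 361 rad/s
τ = P_out/ω = 156151/361 = 433 N·m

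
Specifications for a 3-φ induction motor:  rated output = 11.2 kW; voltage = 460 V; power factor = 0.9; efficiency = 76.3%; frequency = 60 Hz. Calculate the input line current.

20.5 A

P_out = 11.2 kW = 11200 W
P_in = P_out / η = 11200 / 0.763 = 14679 W
I_L = P_in / (√3·V_L·cosφ) = 14679 / (1.732 × 460 × 0.9) = 20.5 A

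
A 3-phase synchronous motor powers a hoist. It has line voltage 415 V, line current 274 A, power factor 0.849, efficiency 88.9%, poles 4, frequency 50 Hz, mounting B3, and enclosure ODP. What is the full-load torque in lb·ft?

P_in = √3·V·I·cosφ = 1.732 × 415 × 274 × 0.849 = 167207 W
P_out = η·P_in = 0.889 × 167207 = 148647 W
n = n_s = 120×50/4 = 1500 rpm (synchronous)
ω = 2π×1500/60 = 157.1 rad/s
τ = P_out/ω = 148647/157.1 = 946.2 N·m
In lb·ft: 946.2/1.356 = 698 lb·ft

698 lb·ft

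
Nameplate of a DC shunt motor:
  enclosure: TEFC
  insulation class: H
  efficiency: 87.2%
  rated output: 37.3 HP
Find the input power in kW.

31.9 kW

P_out = 37.3 × 746 = 27826 W
P_in = P_out/η = 27826/0.872 = 31911 W = 31.9 kW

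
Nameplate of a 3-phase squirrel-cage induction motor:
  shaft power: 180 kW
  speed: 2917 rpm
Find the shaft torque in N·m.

ω = 2π × 2917/60 = 305.5 rad/s
τ = P/ω = 180000/305.5 = 589 N·m

589 N·m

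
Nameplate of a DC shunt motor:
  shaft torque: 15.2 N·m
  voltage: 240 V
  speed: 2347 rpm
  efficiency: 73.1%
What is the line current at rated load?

ω = 2π×2347/60 = 245.8 rad/s; P_out = τω = 15.2 × 245.8 = 3736 W
P_in = P_out / η = 3736 / 0.731 = 5111 W
I = P_in / V = 5111 / 240 = 21.3 A

21.3 A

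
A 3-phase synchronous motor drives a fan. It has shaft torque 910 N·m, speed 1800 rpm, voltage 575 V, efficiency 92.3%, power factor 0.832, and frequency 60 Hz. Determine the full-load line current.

ω = 2π×1800/60 = 188.5 rad/s; P_out = τω = 910 × 188.5 = 171535 W
P_in = P_out / η = 171535 / 0.923 = 185845 W
I_L = P_in / (√3·V_L·cosφ) = 185845 / (1.732 × 575 × 0.832) = 224 A

224 A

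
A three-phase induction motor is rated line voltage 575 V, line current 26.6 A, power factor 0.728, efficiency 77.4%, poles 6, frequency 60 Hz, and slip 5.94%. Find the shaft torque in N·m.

P_in = √3·V·I·cosφ = 1.732 × 575 × 26.6 × 0.728 = 19285 W
P_out = η·P_in = 0.774 × 19285 = 14927 W
n_s = 120×60/6 = 1200 rpm; n = 1200×(1−0.0594) = 1129 rpm
ω = 2π×1129/60 = 118.2 rad/s
τ = P_out/ω = 14927/118.2 = 126 N·m

126 N·m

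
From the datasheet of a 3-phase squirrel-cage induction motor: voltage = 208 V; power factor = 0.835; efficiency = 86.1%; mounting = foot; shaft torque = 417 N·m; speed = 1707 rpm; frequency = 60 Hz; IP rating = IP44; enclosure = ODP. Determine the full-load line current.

288 A

ω = 2π×1707/60 = 178.8 rad/s; P_out = τω = 417 × 178.8 = 74560 W
P_in = P_out / η = 74560 / 0.861 = 86597 W
I_L = P_in / (√3·V_L·cosφ) = 86597 / (1.732 × 208 × 0.835) = 288 A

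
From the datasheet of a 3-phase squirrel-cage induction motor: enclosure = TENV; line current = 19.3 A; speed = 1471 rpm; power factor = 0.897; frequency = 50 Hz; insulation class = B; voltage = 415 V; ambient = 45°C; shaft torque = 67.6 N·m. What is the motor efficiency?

83.7 %

ω = 2π × 1471/60 = 154 rad/s; P_out = τω = 67.6 × 154 = 10410 W
P_in = √3·V_L·I_L·cosφ = 1.732 × 415 × 19.3 × 0.897 = 12444 W
η = P_out / P_in = 10410 / 12444 = 0.837 = 83.7%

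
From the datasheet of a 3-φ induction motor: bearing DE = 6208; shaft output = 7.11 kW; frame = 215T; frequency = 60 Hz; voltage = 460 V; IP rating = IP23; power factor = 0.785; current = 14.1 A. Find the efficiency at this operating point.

P_out = 7.11 kW = 7110 W
P_in = √3·V_L·I_L·cosφ = 1.732 × 460 × 14.1 × 0.785 = 8818 W
η = P_out / P_in = 7110 / 8818 = 0.806 = 80.6%

80.6 %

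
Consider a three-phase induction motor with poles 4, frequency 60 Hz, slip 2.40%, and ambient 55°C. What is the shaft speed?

1757 rpm

n_s = 120f/p = 120×60/4 = 1800 rpm
n = n_s(1 − s) = 1800 × (1 − 0.024) = 1757 rpm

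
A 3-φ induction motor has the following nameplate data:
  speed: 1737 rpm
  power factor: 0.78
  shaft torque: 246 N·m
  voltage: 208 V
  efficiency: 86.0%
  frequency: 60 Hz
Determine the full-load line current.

185 A

ω = 2π×1737/60 = 181.9 rad/s; P_out = τω = 246 × 181.9 = 44747 W
P_in = P_out / η = 44747 / 0.860 = 52031 W
I_L = P_in / (√3·V_L·cosφ) = 52031 / (1.732 × 208 × 0.78) = 185 A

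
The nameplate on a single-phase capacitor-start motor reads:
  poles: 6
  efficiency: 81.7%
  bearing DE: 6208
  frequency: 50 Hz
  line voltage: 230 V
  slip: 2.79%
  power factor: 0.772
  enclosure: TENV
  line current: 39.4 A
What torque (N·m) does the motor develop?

56.1 N·m

P_in = V·I·cosφ = 230 × 39.4 × 0.772 = 6996 W
P_out = η·P_in = 0.817 × 6996 = 5716 W
n_s = 120×50/6 = 1000 rpm; n = 1000×(1−0.0279) = 972 rpm
ω = 2π×972/60 = 101.8 rad/s
τ = P_out/ω = 5716/101.8 = 56.1 N·m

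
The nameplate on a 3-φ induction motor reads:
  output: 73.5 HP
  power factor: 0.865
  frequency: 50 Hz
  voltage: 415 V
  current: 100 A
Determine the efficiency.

P_out = 73.5 × 746 = 54831 W
P_in = √3·V_L·I_L·cosφ = 1.732 × 415 × 100 × 0.865 = 62174 W
η = P_out / P_in = 54831 / 62174 = 0.882 = 88.2%

88.2 %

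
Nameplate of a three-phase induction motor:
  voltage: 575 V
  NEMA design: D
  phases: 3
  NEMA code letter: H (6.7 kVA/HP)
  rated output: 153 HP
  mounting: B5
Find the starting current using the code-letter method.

S_LR = 6.7 × 153 = 1025.1 kVA
I_LR = S_LR/(√3·V_L) = 1025100/(1.732×575) = 1030 A

1030 A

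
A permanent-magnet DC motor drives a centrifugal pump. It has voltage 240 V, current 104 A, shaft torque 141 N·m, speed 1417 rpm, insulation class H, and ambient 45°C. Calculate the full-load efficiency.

ω = 2π × 1417/60 = 148.4 rad/s; P_out = τω = 141 × 148.4 = 20924 W
P_in = V·I = 240 × 104 = 24960 W
η = P_out / P_in = 20924 / 24960 = 0.838 = 83.8%

83.8 %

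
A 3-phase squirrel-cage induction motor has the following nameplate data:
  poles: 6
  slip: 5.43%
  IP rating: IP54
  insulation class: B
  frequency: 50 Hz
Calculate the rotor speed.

n_s = 120f/p = 120×50/6 = 1000 rpm
n = n_s(1 − s) = 1000 × (1 − 0.0543) = 946 rpm

946 rpm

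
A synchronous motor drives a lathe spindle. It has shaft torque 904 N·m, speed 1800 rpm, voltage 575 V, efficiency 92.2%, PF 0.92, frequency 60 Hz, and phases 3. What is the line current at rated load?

202 A

ω = 2π×1800/60 = 188.5 rad/s; P_out = τω = 904 × 188.5 = 170404 W
P_in = P_out / η = 170404 / 0.922 = 184820 W
I_L = P_in / (√3·V_L·cosφ) = 184820 / (1.732 × 575 × 0.92) = 202 A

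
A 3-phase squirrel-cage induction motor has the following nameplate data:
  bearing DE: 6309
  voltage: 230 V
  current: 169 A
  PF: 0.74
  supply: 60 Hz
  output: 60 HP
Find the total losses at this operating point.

P_in = √3·V·I·cosφ = 1.732×230×169×0.74 = 49819 W
P_out = 60×746 = 44760 W
Losses = P_in − P_out = 49819 − 44760 = 5059 W

5.06 kW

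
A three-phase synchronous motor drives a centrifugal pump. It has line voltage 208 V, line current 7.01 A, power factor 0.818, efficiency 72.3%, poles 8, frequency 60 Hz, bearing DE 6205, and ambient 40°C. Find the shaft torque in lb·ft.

P_in = √3·V·I·cosφ = 1.732 × 208 × 7.01 × 0.818 = 2066 W
P_out = η·P_in = 0.723 × 2066 = 1494 W
n = n_s = 120×60/8 = 900 rpm (synchronous)
ω = 2π×900/60 = 94.25 rad/s
τ = P_out/ω = 1494/94.25 = 15.85 N·m
In lb·ft: 15.85/1.356 = 11.7 lb·ft

11.7 lb·ft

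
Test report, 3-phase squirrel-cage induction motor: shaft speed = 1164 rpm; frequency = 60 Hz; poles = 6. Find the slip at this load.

n_s = 120f/p = 120×60/6 = 1200 rpm
s = (n_s − n)/n_s = (1200 − 1164)/1200 = 0.0300

3.00 %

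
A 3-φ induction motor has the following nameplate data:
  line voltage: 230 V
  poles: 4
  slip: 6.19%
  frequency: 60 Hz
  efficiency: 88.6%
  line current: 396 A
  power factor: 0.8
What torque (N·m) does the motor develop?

P_in = √3·V·I·cosφ = 1.732 × 230 × 396 × 0.8 = 126200 W
P_out = η·P_in = 0.886 × 126200 = 111813 W
n_s = 120×60/4 = 1800 rpm; n = 1800×(1−0.0619) = 1689 rpm
ω = 2π×1689/60 = 176.9 rad/s
τ = P_out/ω = 111813/176.9 = 632 N·m

632 N·m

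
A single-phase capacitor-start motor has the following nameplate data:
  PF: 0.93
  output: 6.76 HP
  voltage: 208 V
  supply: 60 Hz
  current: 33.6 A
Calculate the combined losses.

1460 W

P_in = V·I·cosφ = 208×33.6×0.93 = 6500 W
P_out = 6.76×746 = 5043 W
Losses = P_in − P_out = 6500 − 5043 = 1457 W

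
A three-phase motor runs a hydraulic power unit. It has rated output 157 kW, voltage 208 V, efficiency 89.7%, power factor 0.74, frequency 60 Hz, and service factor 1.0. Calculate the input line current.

P_out = 157 kW = 157000 W
P_in = P_out / η = 157000 / 0.897 = 175028 W
I_L = P_in / (√3·V_L·cosφ) = 175028 / (1.732 × 208 × 0.74) = 657 A

657 A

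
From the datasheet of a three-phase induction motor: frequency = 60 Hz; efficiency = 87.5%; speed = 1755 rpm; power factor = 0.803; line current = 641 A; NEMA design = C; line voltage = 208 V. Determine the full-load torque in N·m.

883 N·m

P_in = √3·V·I·cosφ = 1.732 × 208 × 641 × 0.803 = 185432 W
P_out = η·P_in = 0.875 × 185432 = 162253 W
n = 1755 rpm
ω = 2π×1755/60 = 183.8 rad/s
τ = P_out/ω = 162253/183.8 = 883 N·m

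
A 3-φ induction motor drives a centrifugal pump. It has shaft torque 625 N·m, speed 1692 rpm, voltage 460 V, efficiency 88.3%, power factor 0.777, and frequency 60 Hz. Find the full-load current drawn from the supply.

203 A

ω = 2π×1692/60 = 177.2 rad/s; P_out = τω = 625 × 177.2 = 110750 W
P_in = P_out / η = 110750 / 0.883 = 125425 W
I_L = P_in / (√3·V_L·cosφ) = 125425 / (1.732 × 460 × 0.777) = 203 A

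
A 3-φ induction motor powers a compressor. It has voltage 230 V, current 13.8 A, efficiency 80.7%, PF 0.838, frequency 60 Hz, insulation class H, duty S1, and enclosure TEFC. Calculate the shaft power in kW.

P_in = √3·V·I·cosφ = 1.732 × 230 × 13.8 × 0.838 = 4607 W
P_out = η·P_in = 0.807 × 4607 = 3718 W

3.72 kW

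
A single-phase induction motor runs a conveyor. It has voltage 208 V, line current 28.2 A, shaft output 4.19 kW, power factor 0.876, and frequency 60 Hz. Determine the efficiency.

81.5 %

P_out = 4.19 kW = 4190 W
P_in = V·I·cosφ = 208 × 28.2 × 0.876 = 5138 W
η = P_out / P_in = 4190 / 5138 = 0.815 = 81.5%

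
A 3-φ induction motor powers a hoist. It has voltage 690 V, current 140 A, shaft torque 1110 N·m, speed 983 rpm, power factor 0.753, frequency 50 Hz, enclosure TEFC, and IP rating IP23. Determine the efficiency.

90.7 %

ω = 2π × 983/60 = 102.9 rad/s; P_out = τω = 1110 × 102.9 = 114219 W
P_in = √3·V_L·I_L·cosφ = 1.732 × 690 × 140 × 0.753 = 125985 W
η = P_out / P_in = 114219 / 125985 = 0.907 = 90.7%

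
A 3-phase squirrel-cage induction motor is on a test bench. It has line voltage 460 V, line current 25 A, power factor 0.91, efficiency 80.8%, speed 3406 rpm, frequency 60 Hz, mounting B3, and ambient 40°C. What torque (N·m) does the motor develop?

41.1 N·m

P_in = √3·V·I·cosφ = 1.732 × 460 × 25 × 0.91 = 18125 W
P_out = η·P_in = 0.808 × 18125 = 14645 W
n = 3406 rpm
ω = 2π×3406/60 = 356.7 rad/s
τ = P_out/ω = 14645/356.7 = 41.1 N·m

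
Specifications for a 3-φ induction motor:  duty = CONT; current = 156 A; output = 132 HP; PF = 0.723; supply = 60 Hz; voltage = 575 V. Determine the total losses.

P_in = √3·V·I·cosφ = 1.732×575×156×0.723 = 112326 W
P_out = 132×746 = 98472 W
Losses = P_in − P_out = 112326 − 98472 = 13854 W

13.9 kW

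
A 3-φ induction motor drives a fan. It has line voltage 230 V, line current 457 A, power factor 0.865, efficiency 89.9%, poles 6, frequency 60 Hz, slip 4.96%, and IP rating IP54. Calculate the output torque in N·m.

P_in = √3·V·I·cosφ = 1.732 × 230 × 457 × 0.865 = 157474 W
P_out = η·P_in = 0.899 × 157474 = 141569 W
n_s = 120×60/6 = 1200 rpm; n = 1200×(1−0.0496) = 1140 rpm
ω = 2π×1140/60 = 119.4 rad/s
τ = P_out/ω = 141569/119.4 = 1190 N·m

1190 N·m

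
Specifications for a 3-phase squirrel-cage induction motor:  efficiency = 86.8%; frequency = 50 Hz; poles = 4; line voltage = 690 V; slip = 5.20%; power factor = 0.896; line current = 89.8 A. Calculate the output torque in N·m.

561 N·m

P_in = √3·V·I·cosφ = 1.732 × 690 × 89.8 × 0.896 = 96157 W
P_out = η·P_in = 0.868 × 96157 = 83464 W
n_s = 120×50/4 = 1500 rpm; n = 1500×(1−0.052) = 1422 rpm
ω = 2π×1422/60 = 148.9 rad/s
τ = P_out/ω = 83464/148.9 = 561 N·m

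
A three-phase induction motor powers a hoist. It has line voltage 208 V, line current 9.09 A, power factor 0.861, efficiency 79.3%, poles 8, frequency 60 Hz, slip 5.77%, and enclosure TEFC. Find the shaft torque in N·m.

25.2 N·m

P_in = √3·V·I·cosφ = 1.732 × 208 × 9.09 × 0.861 = 2820 W
P_out = η·P_in = 0.793 × 2820 = 2236 W
n_s = 120×60/8 = 900 rpm; n = 900×(1−0.0577) = 848 rpm
ω = 2π×848/60 = 88.8 rad/s
τ = P_out/ω = 2236/88.8 = 25.2 N·m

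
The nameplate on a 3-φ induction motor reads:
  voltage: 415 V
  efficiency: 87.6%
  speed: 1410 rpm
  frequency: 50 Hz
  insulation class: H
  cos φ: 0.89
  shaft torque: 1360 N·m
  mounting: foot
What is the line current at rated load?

ω = 2π×1410/60 = 147.7 rad/s; P_out = τω = 1360 × 147.7 = 200872 W
P_in = P_out / η = 200872 / 0.876 = 229306 W
I_L = P_in / (√3·V_L·cosφ) = 229306 / (1.732 × 415 × 0.89) = 358 A

358 A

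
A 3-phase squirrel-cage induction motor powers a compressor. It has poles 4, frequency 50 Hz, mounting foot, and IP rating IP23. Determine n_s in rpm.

1500 rpm

n_s = 120f/p = 120×50/4 = 1500 rpm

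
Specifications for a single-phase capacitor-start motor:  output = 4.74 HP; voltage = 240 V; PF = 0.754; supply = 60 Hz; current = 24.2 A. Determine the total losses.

P_in = V·I·cosφ = 240×24.2×0.754 = 4379 W
P_out = 4.74×746 = 3536 W
Losses = P_in − P_out = 4379 − 3536 = 843 W

843 W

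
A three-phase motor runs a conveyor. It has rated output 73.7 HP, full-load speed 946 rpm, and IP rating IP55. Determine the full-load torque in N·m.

P_out = 73.7 × 746 = 54980 W
ω = 2π × 946/60 = 99.06 rad/s
τ = P_out/ω = 54980/99.06 = 555 N·m

555 N·m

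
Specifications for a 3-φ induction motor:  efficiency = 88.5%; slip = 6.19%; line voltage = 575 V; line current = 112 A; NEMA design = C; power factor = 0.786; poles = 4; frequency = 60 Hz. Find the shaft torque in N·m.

P_in = √3·V·I·cosφ = 1.732 × 575 × 112 × 0.786 = 87671 W
P_out = η·P_in = 0.885 × 87671 = 77589 W
n_s = 120×60/4 = 1800 rpm; n = 1800×(1−0.0619) = 1689 rpm
ω = 2π×1689/60 = 176.9 rad/s
τ = P_out/ω = 77589/176.9 = 439 N·m

439 N·m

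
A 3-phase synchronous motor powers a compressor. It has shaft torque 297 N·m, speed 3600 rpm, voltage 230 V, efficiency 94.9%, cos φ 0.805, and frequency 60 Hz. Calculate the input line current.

368 A

ω = 2π×3600/60 = 377 rad/s; P_out = τω = 297 × 377 = 111969 W
P_in = P_out / η = 111969 / 0.949 = 117986 W
I_L = P_in / (√3·V_L·cosφ) = 117986 / (1.732 × 230 × 0.805) = 368 A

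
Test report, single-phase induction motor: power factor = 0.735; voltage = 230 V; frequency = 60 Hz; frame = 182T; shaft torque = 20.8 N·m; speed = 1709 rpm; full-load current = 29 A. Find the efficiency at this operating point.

75.9 %

ω = 2π × 1709/60 = 179 rad/s; P_out = τω = 20.8 × 179 = 3723 W
P_in = V·I·cosφ = 230 × 29 × 0.735 = 4902 W
η = P_out / P_in = 3723 / 4902 = 0.759 = 75.9%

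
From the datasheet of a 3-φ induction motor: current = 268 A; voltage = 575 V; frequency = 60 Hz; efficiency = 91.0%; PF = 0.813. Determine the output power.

197 kW

P_in = √3·V·I·cosφ = 1.732 × 575 × 268 × 0.813 = 216991 W
P_out = η·P_in = 0.91 × 216991 = 197462 W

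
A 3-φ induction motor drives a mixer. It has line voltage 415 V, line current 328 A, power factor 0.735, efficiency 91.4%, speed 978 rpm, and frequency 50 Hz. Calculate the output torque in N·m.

P_in = √3·V·I·cosφ = 1.732 × 415 × 328 × 0.735 = 173283 W
P_out = η·P_in = 0.914 × 173283 = 158381 W
n = 978 rpm
ω = 2π×978/60 = 102.4 rad/s
τ = P_out/ω = 158381/102.4 = 1550 N·m

1550 N·m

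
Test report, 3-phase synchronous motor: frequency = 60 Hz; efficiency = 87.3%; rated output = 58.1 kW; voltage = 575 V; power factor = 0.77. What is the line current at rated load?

86.8 A

P_out = 58.1 kW = 58100 W
P_in = P_out / η = 58100 / 0.873 = 66552 W
I_L = P_in / (√3·V_L·cosφ) = 66552 / (1.732 × 575 × 0.77) = 86.8 A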